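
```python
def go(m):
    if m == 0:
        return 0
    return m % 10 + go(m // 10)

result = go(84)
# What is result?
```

Sum of digits of 84: 4 + 8 = 12

Answer: 12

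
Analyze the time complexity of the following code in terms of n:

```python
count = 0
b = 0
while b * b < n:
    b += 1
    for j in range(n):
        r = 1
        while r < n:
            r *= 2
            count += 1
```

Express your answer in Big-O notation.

Each loop level contributes: √n × n × log n. Multiplying the contributions gives O(n√n log n).

Answer: O(n√n log n)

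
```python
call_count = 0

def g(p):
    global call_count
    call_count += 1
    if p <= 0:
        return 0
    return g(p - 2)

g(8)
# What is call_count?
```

Linear recursion stepping by 2: 5 calls from p=8 down to ≤0.

Answer: 5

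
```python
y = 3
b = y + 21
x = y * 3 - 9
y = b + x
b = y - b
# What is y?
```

Trace:
`y = 3` → y = 3
`b = y + 21` → b = 24
`x = y * 3 - 9` → x = 0
`y = b + x` → y = 24
`b = y - b` → b = 0
So y = 24

Answer: 24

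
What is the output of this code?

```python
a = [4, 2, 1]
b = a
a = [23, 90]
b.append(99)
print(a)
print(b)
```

Key concept: rebinding vs mutation: a is rebound to a new list, b still points at the original.
Step by step:
`a = [4, 2, 1]` → a = [4, 2, 1]
`b = a` → b = [4, 2, 1] (same object as a)
`a = [23, 90]` → a = [23, 90]
`b.append(99)` → b = [4, 2, 1, 99]
`print(a)` → prints [23, 90]
`print(b)` → prints [4, 2, 1, 99]

Answer:
[23, 90]
[4, 2, 1, 99]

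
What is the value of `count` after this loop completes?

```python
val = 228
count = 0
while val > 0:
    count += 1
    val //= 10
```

Count digits by repeated division by 10
`count` takes the values: 0 → 1 → 2 → 3

Answer: 3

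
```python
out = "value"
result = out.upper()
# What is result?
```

Trace:
`out = "value"` → out = 'value'
`result = out.upper()` → result = 'VALUE'
So result = 'VALUE'

Answer: 'VALUE'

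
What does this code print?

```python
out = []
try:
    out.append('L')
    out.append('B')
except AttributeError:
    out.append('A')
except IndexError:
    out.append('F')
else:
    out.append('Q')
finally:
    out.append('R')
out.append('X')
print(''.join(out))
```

Execution trace: 'L' (try body) → 'B' (try body, no exception) → 'Q' (else) → 'R' (finally) → 'X' (after the try/except). Output: LBQRX

Answer: LBQRX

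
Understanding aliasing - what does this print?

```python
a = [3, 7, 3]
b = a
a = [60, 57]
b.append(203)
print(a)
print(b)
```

Key concept: rebinding vs mutation: a is rebound to a new list, b still points at the original.
Step by step:
`a = [3, 7, 3]` → a = [3, 7, 3]
`b = a` → b = [3, 7, 3] (same object as a)
`a = [60, 57]` → a = [60, 57]
`b.append(203)` → b = [3, 7, 3, 203]
`print(a)` → prints [60, 57]
`print(b)` → prints [3, 7, 3, 203]

Answer:
[60, 57]
[3, 7, 3, 203]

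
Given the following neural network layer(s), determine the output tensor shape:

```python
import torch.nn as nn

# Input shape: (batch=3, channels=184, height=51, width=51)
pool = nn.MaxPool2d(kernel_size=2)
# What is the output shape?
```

Input: (3, 184, 51, 51) -> Output: (3, 184, 25, 25)

Answer: (3, 184, 25, 25)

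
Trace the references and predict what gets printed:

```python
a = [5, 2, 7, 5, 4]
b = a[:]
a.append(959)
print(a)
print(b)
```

Key concept: slice [:] creates copy.
Step by step:
`a = [5, 2, 7, 5, 4]` → a = [5, 2, 7, 5, 4]
`b = a[:]` → b = [5, 2, 7, 5, 4]
`a.append(959)` → a = [5, 2, 7, 5, 4, 959]
`print(a)` → prints [5, 2, 7, 5, 4, 959]
`print(b)` → prints [5, 2, 7, 5, 4]

Answer:
[5, 2, 7, 5, 4, 959]
[5, 2, 7, 5, 4]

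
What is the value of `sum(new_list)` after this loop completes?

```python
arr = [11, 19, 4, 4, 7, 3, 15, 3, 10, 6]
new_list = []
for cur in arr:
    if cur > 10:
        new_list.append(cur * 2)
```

Sum of doubled values > 10
`new_list` takes the values: [] → [22] → [22, 38] → [22, 38, 30]
So `sum(new_list)` = 90

Answer: 90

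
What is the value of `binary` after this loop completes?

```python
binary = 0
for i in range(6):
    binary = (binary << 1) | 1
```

Build 6 consecutive 1-bits: 0b111111
`binary` takes the values: 0 → 1 → 3 → 7 → 15 → 31 → 63

Answer: 63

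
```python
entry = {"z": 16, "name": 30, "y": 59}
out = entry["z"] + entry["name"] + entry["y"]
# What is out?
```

Trace:
`entry = {"z": 16, "name": 30, "y": 59}` → entry = {'z': 16, 'name': 30, 'y': 59}
`out = entry["z"] + entry["name"] + entry["y"]` → out = 105
So out = 105

Answer: 105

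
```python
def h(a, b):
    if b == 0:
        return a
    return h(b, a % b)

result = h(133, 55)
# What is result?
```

h(133, 55) -> h(55, 23) -> h(23, 9) -> h(9, 5) -> h(5, 4) -> h(4, 1) -> h(1, 0) -> 1

Answer: 1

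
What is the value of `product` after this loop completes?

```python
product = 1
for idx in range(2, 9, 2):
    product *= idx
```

Product of even numbers 2 to 8
`product` takes the values: 1 → 2 → 8 → 48 → 384

Answer: 384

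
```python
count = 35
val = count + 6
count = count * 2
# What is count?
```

Trace:
`count = 35` → count = 35
`val = count + 6` → val = 41
`count = count * 2` → count = 70
So count = 70

Answer: 70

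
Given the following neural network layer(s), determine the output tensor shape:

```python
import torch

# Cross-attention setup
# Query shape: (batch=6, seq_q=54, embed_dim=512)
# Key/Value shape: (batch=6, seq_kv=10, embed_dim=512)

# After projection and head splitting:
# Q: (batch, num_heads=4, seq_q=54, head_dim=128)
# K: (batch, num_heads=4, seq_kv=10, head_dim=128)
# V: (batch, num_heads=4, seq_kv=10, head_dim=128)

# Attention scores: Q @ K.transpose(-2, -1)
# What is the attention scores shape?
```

Input: (6, 54, 512) -> Output: (6, 4, 54, 10)

Answer: (6, 4, 54, 10)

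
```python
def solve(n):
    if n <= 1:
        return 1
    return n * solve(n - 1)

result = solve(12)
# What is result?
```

solve(12) = 12 * 11 * 10 * 9 * 8 * 7 * 6 * 5 * 4 * 3 * 2 * 1 = 479001600

Answer: 479001600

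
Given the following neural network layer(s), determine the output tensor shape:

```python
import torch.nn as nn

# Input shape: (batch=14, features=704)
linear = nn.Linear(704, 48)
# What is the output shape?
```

Input: (14, 704) -> Output: (14, 48)

Answer: (14, 48)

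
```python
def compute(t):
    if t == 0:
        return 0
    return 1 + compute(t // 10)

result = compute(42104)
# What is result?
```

Count of digits of 42104: 5

Answer: 5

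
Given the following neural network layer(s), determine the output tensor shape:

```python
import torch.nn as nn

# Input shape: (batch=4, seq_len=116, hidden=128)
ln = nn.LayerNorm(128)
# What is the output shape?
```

Input: (4, 116, 128) -> Output: (4, 116, 128)

Answer: (4, 116, 128)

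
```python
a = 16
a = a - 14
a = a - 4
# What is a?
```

Trace:
`a = 16` → a = 16
`a = a - 14` → a = 2
`a = a - 4` → a = -2
So a = -2

Answer: -2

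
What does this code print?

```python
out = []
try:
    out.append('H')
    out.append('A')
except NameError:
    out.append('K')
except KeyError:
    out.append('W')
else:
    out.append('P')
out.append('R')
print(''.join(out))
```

Execution trace: 'H' (try body) → 'A' (try body, no exception) → 'P' (else) → 'R' (after the try/except). Output: HAPR

Answer: HAPR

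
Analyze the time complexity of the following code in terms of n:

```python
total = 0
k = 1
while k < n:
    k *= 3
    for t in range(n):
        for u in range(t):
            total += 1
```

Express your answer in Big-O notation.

Each loop level contributes: log n × n × n. Multiplying the contributions gives O(n^2 log n).

Answer: O(n^2 log n)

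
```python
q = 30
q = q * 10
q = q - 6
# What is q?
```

Trace:
`q = 30` → q = 30
`q = q * 10` → q = 300
`q = q - 6` → q = 294
So q = 294

Answer: 294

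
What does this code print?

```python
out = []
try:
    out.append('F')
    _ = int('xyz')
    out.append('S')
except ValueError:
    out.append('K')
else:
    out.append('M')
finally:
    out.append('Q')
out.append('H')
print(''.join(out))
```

Execution trace: 'F' (try body) → 'K' (except ValueError) → 'Q' (finally) → 'H' (after the try/except). Output: FKQH

Answer: FKQH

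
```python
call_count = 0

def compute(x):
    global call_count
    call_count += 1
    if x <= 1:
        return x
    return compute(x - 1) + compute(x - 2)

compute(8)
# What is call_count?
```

Calls(x) = 1 + Calls(x-1) + Calls(x-2); Calls(0)=Calls(1)=1. For x=8 this gives 67.

Answer: 67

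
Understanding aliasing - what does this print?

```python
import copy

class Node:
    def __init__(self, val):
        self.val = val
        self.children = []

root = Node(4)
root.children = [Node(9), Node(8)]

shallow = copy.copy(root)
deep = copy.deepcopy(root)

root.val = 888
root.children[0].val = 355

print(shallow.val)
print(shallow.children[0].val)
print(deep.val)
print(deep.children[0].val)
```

Key concept: deep copy with custom objects.
Step by step:
`root = Node(4)` → root = Node(val=4, children=[])
`root.children = [Node(9), Node(8)]` → root = Node(val=4, children=[Node(val=9, children=[]), Node(val=8, children=[])])
`shallow = copy.copy(root)` → shallow = Node(val=4, children=[Node(val=9, children=[]), Node(val=8, children=[])])
`deep = copy.deepcopy(root)` → deep = Node(val=4, children=[Node(val=9, children=[]), Node(val=8, children=[])])
`root.val = 888` → root = Node(val=888, children=[Node(val=9, children=[]), Node(val=8, children=[])])
`root.children[0].val = 355` → root = Node(val=888, children=[Node(val=355, children=[]), Node(val=8, children=[])]); shallow = Node(val=4, children=[Node(val=355, children=[]), Node(val=8, children=[])])
`print(shallow.val)` → prints 4
`print(shallow.children[0].val)` → prints 355
`print(deep.val)` → prints 4
`print(deep.children[0].val)` → prints 9

Answer:
4
355
4
9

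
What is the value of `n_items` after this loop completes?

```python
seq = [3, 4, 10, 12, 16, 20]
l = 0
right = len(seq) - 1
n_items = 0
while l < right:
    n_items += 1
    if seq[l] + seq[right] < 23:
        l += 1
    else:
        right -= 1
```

Steps to find pair summing to 23
`n_items` takes the values: 0 → 1 → 2 → 3 → 4 → 5

Answer: 5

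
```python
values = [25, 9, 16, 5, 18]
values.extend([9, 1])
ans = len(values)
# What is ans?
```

Trace:
`values = [25, 9, 16, 5, 18]` → values = [25, 9, 16, 5, 18]
`values.extend([9, 1])` → values = [25, 9, 16, 5, 18, 9, 1]
`ans = len(values)` → ans = 7
So ans = 7

Answer: 7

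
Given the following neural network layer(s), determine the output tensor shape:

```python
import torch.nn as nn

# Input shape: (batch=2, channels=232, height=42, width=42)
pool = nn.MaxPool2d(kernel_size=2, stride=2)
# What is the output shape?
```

Input: (2, 232, 42, 42) -> Output: (2, 232, 21, 21)

Answer: (2, 232, 21, 21)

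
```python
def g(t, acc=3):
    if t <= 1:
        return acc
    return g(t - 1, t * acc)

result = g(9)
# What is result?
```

Accumulator trace (n, acc): (9, 3) -> (8, 27) -> (7, 216) -> (6, 1512) -> (5, 9072) -> (4, 45360) -> (3, 181440) -> (2, 544320) -> (1, 1088640) -> return 1088640

Answer: 1088640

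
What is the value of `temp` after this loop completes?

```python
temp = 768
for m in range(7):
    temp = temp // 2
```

Halve 7 times: 768 // 2^7 = 6
`temp` takes the values: 768 → 384 → 192 → 96 → 48 → 24 → 12 → 6

Answer: 6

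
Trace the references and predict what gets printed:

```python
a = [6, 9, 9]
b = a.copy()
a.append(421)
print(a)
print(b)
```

Key concept: list.copy() creates independent copy.
Step by step:
`a = [6, 9, 9]` → a = [6, 9, 9]
`b = a.copy()` → b = [6, 9, 9]
`a.append(421)` → a = [6, 9, 9, 421]
`print(a)` → prints [6, 9, 9, 421]
`print(b)` → prints [6, 9, 9]

Answer:
[6, 9, 9, 421]
[6, 9, 9]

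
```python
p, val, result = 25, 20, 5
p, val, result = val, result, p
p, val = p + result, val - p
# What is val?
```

Trace:
`p, val, result = 25, 20, 5` → p = 25; val = 20; result = 5
`p, val, result = val, result, p` → p = 20; val = 5; result = 25
`p, val = p + result, val - p` → p = 45; val = -15
So val = -15

Answer: -15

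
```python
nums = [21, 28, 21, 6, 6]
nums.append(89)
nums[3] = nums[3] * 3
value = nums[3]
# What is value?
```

Trace:
`nums = [21, 28, 21, 6, 6]` → nums = [21, 28, 21, 6, 6]
`nums.append(89)` → nums = [21, 28, 21, 6, 6, 89]
`nums[3] = nums[3] * 3` → nums = [21, 28, 21, 18, 6, 89]
`value = nums[3]` → value = 18
So value = 18

Answer: 18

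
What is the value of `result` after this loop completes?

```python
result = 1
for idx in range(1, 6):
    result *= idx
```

5! = 120
`result` takes the values: 1 → 2 → 6 → 24 → 120

Answer: 120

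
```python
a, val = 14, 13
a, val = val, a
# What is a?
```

Trace:
`a, val = 14, 13` → a = 14; val = 13
`a, val = val, a` → a = 13; val = 14
So a = 13

Answer: 13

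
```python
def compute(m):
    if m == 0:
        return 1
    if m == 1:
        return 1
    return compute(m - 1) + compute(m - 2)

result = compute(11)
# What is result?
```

Build up from base cases: compute(0)=1, compute(1)=1, compute(2)=2, compute(3)=3, compute(4)=5, compute(5)=8, compute(6)=13, ..., compute(11)=144

Answer: 144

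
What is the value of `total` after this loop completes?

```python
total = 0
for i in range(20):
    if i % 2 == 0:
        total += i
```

Sum of even numbers 0 to 19
`total` takes the values: 0 → 2 → 6 → 12 → 20 → 30 → 42 → 56 → 72 → 90

Answer: 90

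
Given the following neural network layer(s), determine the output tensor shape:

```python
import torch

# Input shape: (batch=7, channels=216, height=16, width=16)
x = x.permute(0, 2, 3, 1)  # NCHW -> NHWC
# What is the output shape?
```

Input: (7, 216, 16, 16) -> Output: (7, 16, 16, 216)

Answer: (7, 16, 16, 216)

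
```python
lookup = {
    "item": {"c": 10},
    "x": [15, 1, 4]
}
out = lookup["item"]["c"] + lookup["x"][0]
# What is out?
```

Trace:
`lookup = { ...` → lookup = {'item': {'c': 10}, 'x': [15, 1, 4]}
`out = lookup["item"]["c"] + lookup["x"][0]` → out = 25
So out = 25

Answer: 25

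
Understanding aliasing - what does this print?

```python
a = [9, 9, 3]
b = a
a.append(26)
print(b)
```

Key concept: basic list aliasing.
Step by step:
`a = [9, 9, 3]` → a = [9, 9, 3]
`b = a` → b = [9, 9, 3] (same object as a)
`a.append(26)` → a = [9, 9, 3, 26] (same object as b); b = [9, 9, 3, 26] (same object as a)
`print(b)` → prints [9, 9, 3, 26]

Answer: [9, 9, 3, 26]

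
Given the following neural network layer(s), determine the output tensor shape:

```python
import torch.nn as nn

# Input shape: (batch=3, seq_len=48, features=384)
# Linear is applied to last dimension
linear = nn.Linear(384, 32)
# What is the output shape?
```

Input: (3, 48, 384) -> Output: (3, 48, 32)

Answer: (3, 48, 32)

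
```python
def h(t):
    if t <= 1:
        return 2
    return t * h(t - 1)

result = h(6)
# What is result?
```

h(6) = 6 * 5 * 4 * 3 * 2 * 2 = 1440

Answer: 1440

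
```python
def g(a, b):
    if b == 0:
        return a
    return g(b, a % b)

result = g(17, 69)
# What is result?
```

g(17, 69) -> g(69, 17) -> g(17, 1) -> g(1, 0) -> 1

Answer: 1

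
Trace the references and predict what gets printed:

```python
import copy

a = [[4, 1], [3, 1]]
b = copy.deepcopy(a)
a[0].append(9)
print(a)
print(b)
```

Key concept: deep copy is fully independent.
Step by step:
`a = [[4, 1], [3, 1]]` → a = [[4, 1], [3, 1]]
`b = copy.deepcopy(a)` → b = [[4, 1], [3, 1]]
`a[0].append(9)` → a = [[4, 1, 9], [3, 1]]
`print(a)` → prints [[4, 1, 9], [3, 1]]
`print(b)` → prints [[4, 1], [3, 1]]

Answer:
[[4, 1, 9], [3, 1]]
[[4, 1], [3, 1]]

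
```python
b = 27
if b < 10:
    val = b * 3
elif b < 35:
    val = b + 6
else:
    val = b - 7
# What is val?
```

Trace:
`b = 27` → b = 27
`if b < 10: ...` → b < 10 is False, b < 35 is True → val = 33
So val = 33

Answer: 33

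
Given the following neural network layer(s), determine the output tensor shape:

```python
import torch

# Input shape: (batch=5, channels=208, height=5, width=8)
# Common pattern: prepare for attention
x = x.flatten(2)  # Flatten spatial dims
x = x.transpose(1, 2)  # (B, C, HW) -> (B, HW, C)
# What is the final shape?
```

Input: (5, 208, 5, 8) -> after flatten(2): (5, 208, 40) -> Output: (5, 40, 208)

Answer: (5, 40, 208)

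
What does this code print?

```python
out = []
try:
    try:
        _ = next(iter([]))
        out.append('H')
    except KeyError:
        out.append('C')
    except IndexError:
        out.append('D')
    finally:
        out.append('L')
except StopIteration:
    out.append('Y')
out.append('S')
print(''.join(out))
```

Execution trace: 'L' (finally) → 'Y' (outer except StopIteration) → 'S' (after the try/except). Output: LYS

Answer: LYS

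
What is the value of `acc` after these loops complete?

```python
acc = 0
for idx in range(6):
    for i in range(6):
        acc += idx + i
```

Sum of all idx+i for idx,i in 6x6
`acc` takes the values: 0 → 1 → 3 → 6 → 10 → 15 → 16 → 18 → 21 → 25 → 30 → 36 → 38 → 41 → 45 → 50 → 56 → 63 → 66 → 70 → 75 → 81 → 88 → 96 → 100 → 105 → 111 → 118 → 126 → 135 → 140 → 146 → 153 → 161 → 170 → 180

Answer: 180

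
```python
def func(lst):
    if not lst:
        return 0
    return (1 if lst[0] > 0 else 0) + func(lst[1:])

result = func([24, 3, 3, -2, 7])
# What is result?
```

Count of positive elements in [24, 3, 3, -2, 7] = 4

Answer: 4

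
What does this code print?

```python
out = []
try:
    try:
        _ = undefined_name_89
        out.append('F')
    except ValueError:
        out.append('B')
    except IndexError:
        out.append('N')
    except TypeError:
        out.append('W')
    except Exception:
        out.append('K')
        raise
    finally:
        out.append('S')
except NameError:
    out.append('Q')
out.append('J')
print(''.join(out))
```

Execution trace: 'K' (inner except Exception) → 'S' (inner finally) → 'Q' (outer except NameError) → 'J' (after the try/except). Output: KSQJ

Answer: KSQJ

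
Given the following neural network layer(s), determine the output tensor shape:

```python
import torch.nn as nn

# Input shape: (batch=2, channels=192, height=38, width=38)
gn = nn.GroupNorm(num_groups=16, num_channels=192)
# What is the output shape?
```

Input: (2, 192, 38, 38) -> Output: (2, 192, 38, 38)

Answer: (2, 192, 38, 38)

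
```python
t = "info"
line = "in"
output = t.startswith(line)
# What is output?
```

Trace:
`t = "info"` → t = 'info'
`line = "in"` → line = 'in'
`output = t.startswith(line)` → output = True
So output = True

Answer: True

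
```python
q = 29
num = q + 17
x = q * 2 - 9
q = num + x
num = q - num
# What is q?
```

Trace:
`q = 29` → q = 29
`num = q + 17` → num = 46
`x = q * 2 - 9` → x = 49
`q = num + x` → q = 95
`num = q - num` → num = 49
So q = 95

Answer: 95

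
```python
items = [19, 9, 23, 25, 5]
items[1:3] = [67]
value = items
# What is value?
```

Trace:
`items = [19, 9, 23, 25, 5]` → items = [19, 9, 23, 25, 5]
`items[1:3] = [67]` → items = [19, 67, 25, 5]
`value = items` → value = [19, 67, 25, 5]
So value = [19, 67, 25, 5]

Answer: [19, 67, 25, 5]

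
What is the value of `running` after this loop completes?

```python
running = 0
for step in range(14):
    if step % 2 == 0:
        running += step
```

Sum of even numbers 0 to 13
`running` takes the values: 0 → 2 → 6 → 12 → 20 → 30 → 42

Answer: 42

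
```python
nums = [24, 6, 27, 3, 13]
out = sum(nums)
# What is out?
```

Trace:
`nums = [24, 6, 27, 3, 13]` → nums = [24, 6, 27, 3, 13]
`out = sum(nums)` → out = 73
So out = 73

Answer: 73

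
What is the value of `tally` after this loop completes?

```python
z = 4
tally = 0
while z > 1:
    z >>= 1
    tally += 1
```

Count right shifts until 1
`tally` takes the values: 0 → 1 → 2

Answer: 2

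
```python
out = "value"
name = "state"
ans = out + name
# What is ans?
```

Trace:
`out = "value"` → out = 'value'
`name = "state"` → name = 'state'
`ans = out + name` → ans = 'valuestate'
So ans = 'valuestate'

Answer: 'valuestate'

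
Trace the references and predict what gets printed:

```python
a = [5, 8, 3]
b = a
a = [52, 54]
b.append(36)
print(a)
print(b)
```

Key concept: rebinding vs mutation: a is rebound to a new list, b still points at the original.
Step by step:
`a = [5, 8, 3]` → a = [5, 8, 3]
`b = a` → b = [5, 8, 3] (same object as a)
`a = [52, 54]` → a = [52, 54]
`b.append(36)` → b = [5, 8, 3, 36]
`print(a)` → prints [52, 54]
`print(b)` → prints [5, 8, 3, 36]

Answer:
[52, 54]
[5, 8, 3, 36]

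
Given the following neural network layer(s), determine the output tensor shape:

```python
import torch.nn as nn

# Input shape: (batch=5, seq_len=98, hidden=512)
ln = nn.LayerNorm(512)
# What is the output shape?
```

Input: (5, 98, 512) -> Output: (5, 98, 512)

Answer: (5, 98, 512)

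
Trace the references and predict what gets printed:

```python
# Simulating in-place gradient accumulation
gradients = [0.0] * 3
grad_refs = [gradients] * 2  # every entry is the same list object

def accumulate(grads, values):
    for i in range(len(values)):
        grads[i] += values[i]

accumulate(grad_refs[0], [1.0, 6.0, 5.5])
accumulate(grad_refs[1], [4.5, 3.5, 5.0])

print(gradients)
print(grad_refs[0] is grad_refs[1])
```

Key concept: gradient accumulation aliasing.
Step by step:
`gradients = [0.0] * 3` → gradients = [0.0, 0.0, 0.0]
`grad_refs = [gradients] * 2` → grad_refs = [[0.0, 0.0, 0.0], [0.0, 0.0, 0.0]]
`accumulate(grad_refs[0], [1.0, 6.0, 5.5])` → gradients = [1.0, 6.0, 5.5]; grad_refs = [[1.0, 6.0, 5.5], [1.0, 6.0, 5.5]]
`accumulate(grad_refs[1], [4.5, 3.5, 5.0])` → gradients = [5.5, 9.5, 10.5]; grad_refs = [[5.5, 9.5, 10.5], [5.5, 9.5, 10.5]]
`print(gradients)` → prints [5.5, 9.5, 10.5]
`print(grad_refs[0] is grad_refs[1])` → prints True

Answer:
[5.5, 9.5, 10.5]
True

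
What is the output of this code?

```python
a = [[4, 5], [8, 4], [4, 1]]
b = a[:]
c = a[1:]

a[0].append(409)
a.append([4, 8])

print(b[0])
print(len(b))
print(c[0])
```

Key concept: slice with nested mutation.
Step by step:
`a = [[4, 5], [8, 4], [4, 1]]` → a = [[4, 5], [8, 4], [4, 1]]
`b = a[:]` → b = [[4, 5], [8, 4], [4, 1]]
`c = a[1:]` → c = [[8, 4], [4, 1]]
`a[0].append(409)` → a = [[4, 5, 409], [8, 4], [4, 1]]; b = [[4, 5, 409], [8, 4], [4, 1]]
`a.append([4, 8])` → a = [[4, 5, 409], [8, 4], [4, 1], [4, 8]]
`print(b[0])` → prints [4, 5, 409]
`print(len(b))` → prints 3
`print(c[0])` → prints [8, 4]

Answer:
[4, 5, 409]
3
[8, 4]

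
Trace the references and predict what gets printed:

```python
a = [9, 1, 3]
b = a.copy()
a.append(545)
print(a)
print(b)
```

Key concept: list.copy() creates independent copy.
Step by step:
`a = [9, 1, 3]` → a = [9, 1, 3]
`b = a.copy()` → b = [9, 1, 3]
`a.append(545)` → a = [9, 1, 3, 545]
`print(a)` → prints [9, 1, 3, 545]
`print(b)` → prints [9, 1, 3]

Answer:
[9, 1, 3, 545]
[9, 1, 3]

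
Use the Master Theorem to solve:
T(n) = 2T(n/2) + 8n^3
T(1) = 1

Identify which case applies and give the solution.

a=2, b=2, f(n)=8n^3. log_2(2) = 1. Since c=3 > 1 and the regularity condition holds (2(n/2)^3 = (2/2^3)n^3 with 2/2^3 < 1), Case 3 applies: T(n) = Θ(f(n)) = O(n^3).

Answer: O(n^3) - Case 3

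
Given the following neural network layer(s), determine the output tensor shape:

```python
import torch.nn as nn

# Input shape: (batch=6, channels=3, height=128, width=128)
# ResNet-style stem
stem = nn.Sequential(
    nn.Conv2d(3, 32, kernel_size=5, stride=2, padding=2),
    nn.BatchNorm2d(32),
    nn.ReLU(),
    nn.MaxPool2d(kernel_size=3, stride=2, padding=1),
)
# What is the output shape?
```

Input: (6, 3, 128, 128) -> after Conv2d 5x5 stride=2: (6, 32, 64, 64) -> Output: (6, 32, 32, 32)

Answer: (6, 32, 32, 32)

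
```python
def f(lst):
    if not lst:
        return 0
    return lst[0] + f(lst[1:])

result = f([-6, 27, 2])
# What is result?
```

(-6) + 27 + 2 + 0 = 23

Answer: 23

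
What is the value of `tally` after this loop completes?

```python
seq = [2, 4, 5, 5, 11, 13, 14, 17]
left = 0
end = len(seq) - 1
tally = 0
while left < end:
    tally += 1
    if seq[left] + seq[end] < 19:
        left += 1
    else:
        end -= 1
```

Steps to find pair summing to 19
`tally` takes the values: 0 → 1 → 2 → 3 → 4 → 5 → 6 → 7

Answer: 7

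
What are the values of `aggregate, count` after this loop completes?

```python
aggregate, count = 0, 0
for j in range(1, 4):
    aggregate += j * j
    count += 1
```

Sum of squares and count
`aggregate, count` takes the values: (0, 0) → (1, 0) → (1, 1) → (5, 1) → (5, 2) → (14, 2) → (14, 3)

Answer: 14, 3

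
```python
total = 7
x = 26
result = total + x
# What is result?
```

Trace:
`total = 7` → total = 7
`x = 26` → x = 26
`result = total + x` → result = 33
So result = 33

Answer: 33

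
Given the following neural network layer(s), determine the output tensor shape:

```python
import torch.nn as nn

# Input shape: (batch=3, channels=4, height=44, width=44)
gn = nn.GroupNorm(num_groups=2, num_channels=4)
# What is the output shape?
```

Input: (3, 4, 44, 44) -> Output: (3, 4, 44, 44)

Answer: (3, 4, 44, 44)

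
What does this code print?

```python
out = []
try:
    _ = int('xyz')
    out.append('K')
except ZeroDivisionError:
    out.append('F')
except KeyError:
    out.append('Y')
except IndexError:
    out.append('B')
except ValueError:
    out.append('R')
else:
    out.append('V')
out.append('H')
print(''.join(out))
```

Execution trace: 'R' (except ValueError) → 'H' (after the try/except). Output: RH

Answer: RH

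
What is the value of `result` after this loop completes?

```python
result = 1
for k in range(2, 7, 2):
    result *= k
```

Product of even numbers 2 to 6
`result` takes the values: 1 → 2 → 8 → 48

Answer: 48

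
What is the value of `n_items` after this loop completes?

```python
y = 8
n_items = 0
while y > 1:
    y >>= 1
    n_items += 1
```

Count right shifts until 1
`n_items` takes the values: 0 → 1 → 2 → 3

Answer: 3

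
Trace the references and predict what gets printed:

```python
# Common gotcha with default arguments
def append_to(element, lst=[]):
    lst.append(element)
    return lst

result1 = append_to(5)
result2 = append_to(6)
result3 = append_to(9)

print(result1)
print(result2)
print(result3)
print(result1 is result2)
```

Key concept: mutable default argument gotcha.
Step by step:
`result1 = append_to(5)` → result1 = [5]
`result2 = append_to(6)` → result1 = [5, 6] (same object as result2); result2 = [5, 6] (same object as result1)
`result3 = append_to(9)` → result1 = [5, 6, 9] (same object as result2, result3); result2 = [5, 6, 9] (same object as result1, result3); result3 = [5, 6, 9] (same object as result1, result2)
`print(result1)` → prints [5, 6, 9]
`print(result2)` → prints [5, 6, 9]
`print(result3)` → prints [5, 6, 9]
`print(result1 is result2)` → prints True

Answer:
[5, 6, 9]
[5, 6, 9]
[5, 6, 9]
True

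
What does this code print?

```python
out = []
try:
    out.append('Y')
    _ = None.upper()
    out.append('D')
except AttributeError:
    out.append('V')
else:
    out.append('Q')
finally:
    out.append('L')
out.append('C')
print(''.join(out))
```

Execution trace: 'Y' (try body) → 'V' (except AttributeError) → 'L' (finally) → 'C' (after the try/except). Output: YVLC

Answer: YVLC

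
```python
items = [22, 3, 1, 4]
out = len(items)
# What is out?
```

Trace:
`items = [22, 3, 1, 4]` → items = [22, 3, 1, 4]
`out = len(items)` → out = 4
So out = 4

Answer: 4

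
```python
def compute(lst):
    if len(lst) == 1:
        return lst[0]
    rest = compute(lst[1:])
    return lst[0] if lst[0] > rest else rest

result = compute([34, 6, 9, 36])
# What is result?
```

Recursive max over [34, 6, 9, 36] = 36

Answer: 36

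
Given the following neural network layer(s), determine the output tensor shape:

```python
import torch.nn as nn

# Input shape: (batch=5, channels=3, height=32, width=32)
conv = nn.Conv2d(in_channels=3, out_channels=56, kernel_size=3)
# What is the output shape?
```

Input: (5, 3, 32, 32) -> Output: (5, 56, 30, 30)

Answer: (5, 56, 30, 30)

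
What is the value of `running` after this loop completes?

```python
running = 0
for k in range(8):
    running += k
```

Sum of 0 to 7 = 28
`running` takes the values: 0 → 1 → 3 → 6 → 10 → 15 → 21 → 28

Answer: 28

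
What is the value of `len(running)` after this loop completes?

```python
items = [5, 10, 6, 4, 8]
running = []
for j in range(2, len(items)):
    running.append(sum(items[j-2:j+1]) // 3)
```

Number of 3-element averages
`running` takes the values: [] → [7] → [7, 6] → [7, 6, 6]
So `len(running)` = 3

Answer: 3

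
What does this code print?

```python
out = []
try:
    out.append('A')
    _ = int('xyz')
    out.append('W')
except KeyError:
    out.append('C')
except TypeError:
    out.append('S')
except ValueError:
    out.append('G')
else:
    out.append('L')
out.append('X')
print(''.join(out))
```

Execution trace: 'A' (try body) → 'G' (except ValueError) → 'X' (after the try/except). Output: AGX

Answer: AGX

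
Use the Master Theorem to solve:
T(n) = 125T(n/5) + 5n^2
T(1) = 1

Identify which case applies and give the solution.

a=125, b=5, f(n)=5n^2. log_5(125) = 3. Since c=2 < 3, Case 1 applies: T(n) = Θ(n^log_b(a)) = O(n^3).

Answer: O(n^3) - Case 1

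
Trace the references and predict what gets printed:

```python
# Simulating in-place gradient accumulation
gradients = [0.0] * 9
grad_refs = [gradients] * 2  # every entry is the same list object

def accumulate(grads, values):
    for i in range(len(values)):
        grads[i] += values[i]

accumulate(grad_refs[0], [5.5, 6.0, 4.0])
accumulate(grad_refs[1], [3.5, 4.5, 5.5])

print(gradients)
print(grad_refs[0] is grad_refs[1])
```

Key concept: gradient accumulation aliasing.
Step by step:
`gradients = [0.0] * 9` → gradients = [0.0, 0.0, 0.0, 0.0, 0.0, 0.0, 0.0, 0.0, 0.0]
`grad_refs = [gradients] * 2` → grad_refs = [[0.0, 0.0, 0.0, 0.0, 0.0, 0.0, 0.0, 0.0, 0.0], [0.0, 0.0, 0.0, 0.0, 0.0, 0.0, 0.0, 0.0, 0.0]]
`accumulate(grad_refs[0], [5.5, 6.0, 4.0])` → gradients = [5.5, 6.0, 4.0, 0.0, 0.0, 0.0, 0.0, 0.0, 0.0]; grad_refs = [[5.5, 6.0, 4.0, 0.0, 0.0, 0.0, 0.0, 0.0, 0.0], [5.5, 6.0, 4.0, 0.0, 0.0, 0.0, 0.0, 0.0, 0.0]]
`accumulate(grad_refs[1], [3.5, 4.5, 5.5])` → gradients = [9.0, 10.5, 9.5, 0.0, 0.0, 0.0, 0.0, 0.0, 0.0]; grad_refs = [[9.0, 10.5, 9.5, 0.0, 0.0, 0.0, 0.0, 0.0, 0.0], [9.0, 10.5, 9.5, 0.0, 0.0, 0.0, 0.0, 0.0, 0.0]]
`print(gradients)` → prints [9.0, 10.5, 9.5, 0.0, 0.0, 0.0, 0.0, 0.0, 0.0]
`print(grad_refs[0] is grad_refs[1])` → prints True

Answer:
[9.0, 10.5, 9.5, 0.0, 0.0, 0.0, 0.0, 0.0, 0.0]
True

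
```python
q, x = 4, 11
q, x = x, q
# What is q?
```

Trace:
`q, x = 4, 11` → q = 4; x = 11
`q, x = x, q` → q = 11; x = 4
So q = 11

Answer: 11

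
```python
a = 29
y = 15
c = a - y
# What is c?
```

Trace:
`a = 29` → a = 29
`y = 15` → y = 15
`c = a - y` → c = 14
So c = 14

Answer: 14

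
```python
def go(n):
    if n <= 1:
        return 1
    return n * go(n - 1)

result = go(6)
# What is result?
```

go(6) = 6 * 5 * 4 * 3 * 2 * 1 = 720

Answer: 720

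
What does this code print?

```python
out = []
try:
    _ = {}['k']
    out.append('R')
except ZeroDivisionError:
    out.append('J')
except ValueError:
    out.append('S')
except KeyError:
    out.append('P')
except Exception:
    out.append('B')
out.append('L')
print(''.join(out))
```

Execution trace: 'P' (except KeyError) → 'L' (after the try/except). Output: PL

Answer: PL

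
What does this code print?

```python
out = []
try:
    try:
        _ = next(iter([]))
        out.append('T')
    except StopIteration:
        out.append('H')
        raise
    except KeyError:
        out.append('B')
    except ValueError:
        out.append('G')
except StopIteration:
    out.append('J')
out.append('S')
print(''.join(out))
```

Execution trace: 'H' (inner except StopIteration) → 'J' (outer except StopIteration) → 'S' (after the try/except). Output: HJS

Answer: HJS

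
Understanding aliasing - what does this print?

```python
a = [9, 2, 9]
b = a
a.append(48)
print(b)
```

Key concept: basic list aliasing.
Step by step:
`a = [9, 2, 9]` → a = [9, 2, 9]
`b = a` → b = [9, 2, 9] (same object as a)
`a.append(48)` → a = [9, 2, 9, 48] (same object as b); b = [9, 2, 9, 48] (same object as a)
`print(b)` → prints [9, 2, 9, 48]

Answer: [9, 2, 9, 48]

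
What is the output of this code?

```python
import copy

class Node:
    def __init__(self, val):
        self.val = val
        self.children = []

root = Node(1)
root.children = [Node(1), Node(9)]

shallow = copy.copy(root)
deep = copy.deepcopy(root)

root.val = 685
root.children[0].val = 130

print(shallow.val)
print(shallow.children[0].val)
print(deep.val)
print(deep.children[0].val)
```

Key concept: deep copy with custom objects.
Step by step:
`root = Node(1)` → root = Node(val=1, children=[])
`root.children = [Node(1), Node(9)]` → root = Node(val=1, children=[Node(val=1, children=[]), Node(val=9, children=[])])
`shallow = copy.copy(root)` → shallow = Node(val=1, children=[Node(val=1, children=[]), Node(val=9, children=[])])
`deep = copy.deepcopy(root)` → deep = Node(val=1, children=[Node(val=1, children=[]), Node(val=9, children=[])])
`root.val = 685` → root = Node(val=685, children=[Node(val=1, children=[]), Node(val=9, children=[])])
`root.children[0].val = 130` → root = Node(val=685, children=[Node(val=130, children=[]), Node(val=9, children=[])]); shallow = Node(val=1, children=[Node(val=130, children=[]), Node(val=9, children=[])])
`print(shallow.val)` → prints 1
`print(shallow.children[0].val)` → prints 130
`print(deep.val)` → prints 1
`print(deep.children[0].val)` → prints 1

Answer:
1
130
1
1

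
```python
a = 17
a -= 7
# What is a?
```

Trace:
`a = 17` → a = 17
`a -= 7` → a = 10
So a = 10

Answer: 10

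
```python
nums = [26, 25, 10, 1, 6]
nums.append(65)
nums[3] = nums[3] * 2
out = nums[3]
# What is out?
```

Trace:
`nums = [26, 25, 10, 1, 6]` → nums = [26, 25, 10, 1, 6]
`nums.append(65)` → nums = [26, 25, 10, 1, 6, 65]
`nums[3] = nums[3] * 2` → nums = [26, 25, 10, 2, 6, 65]
`out = nums[3]` → out = 2
So out = 2

Answer: 2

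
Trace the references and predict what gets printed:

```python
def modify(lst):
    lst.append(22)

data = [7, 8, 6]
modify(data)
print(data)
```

Key concept: function modifies passed list.
Step by step:
`data = [7, 8, 6]` → data = [7, 8, 6]
`modify(data)` → data = [7, 8, 6, 22]
`print(data)` → prints [7, 8, 6, 22]

Answer: [7, 8, 6, 22]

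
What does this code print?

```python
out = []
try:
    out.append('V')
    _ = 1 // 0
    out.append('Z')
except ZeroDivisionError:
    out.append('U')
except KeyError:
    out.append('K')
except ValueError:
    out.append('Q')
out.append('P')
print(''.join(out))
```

Execution trace: 'V' (try body) → 'U' (except ZeroDivisionError) → 'P' (after the try/except). Output: VUP

Answer: VUP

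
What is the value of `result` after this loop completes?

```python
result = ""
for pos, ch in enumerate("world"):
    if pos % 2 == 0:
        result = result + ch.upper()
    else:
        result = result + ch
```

Uppercase even positions in 'world'
`result` takes the values: "" → "W" → "Wo" → "WoR" → "WoRl" → "WoRlD"

Answer: "WoRlD"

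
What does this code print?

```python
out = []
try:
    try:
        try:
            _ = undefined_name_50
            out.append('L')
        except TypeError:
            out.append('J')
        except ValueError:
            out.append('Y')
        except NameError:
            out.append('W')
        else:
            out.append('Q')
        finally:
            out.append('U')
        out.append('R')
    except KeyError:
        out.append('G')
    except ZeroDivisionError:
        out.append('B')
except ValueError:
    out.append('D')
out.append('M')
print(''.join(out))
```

Execution trace: 'W' (inner except NameError) → 'U' (inner finally) → 'R' (try body, no exception) → 'M' (after the try/except). Output: WURM

Answer: WURM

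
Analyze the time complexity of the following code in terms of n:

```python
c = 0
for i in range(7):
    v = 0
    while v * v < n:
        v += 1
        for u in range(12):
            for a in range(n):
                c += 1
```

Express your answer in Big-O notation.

Each loop level contributes: 1 × √n × 1 × n. Multiplying the contributions gives O(n√n).

Answer: O(n√n)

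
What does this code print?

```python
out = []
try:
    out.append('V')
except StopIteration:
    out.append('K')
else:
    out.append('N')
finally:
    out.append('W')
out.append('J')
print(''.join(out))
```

Execution trace: 'V' (try body, no exception) → 'N' (else) → 'W' (finally) → 'J' (after the try/except). Output: VNWJ

Answer: VNWJ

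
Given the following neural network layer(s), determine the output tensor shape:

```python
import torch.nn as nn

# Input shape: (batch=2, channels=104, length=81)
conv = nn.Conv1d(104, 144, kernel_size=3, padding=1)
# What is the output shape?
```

Input: (2, 104, 81) -> Output: (2, 144, 81)

Answer: (2, 144, 81)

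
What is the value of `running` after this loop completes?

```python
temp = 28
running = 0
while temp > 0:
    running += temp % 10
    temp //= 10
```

Sum digits of 28
`running` takes the values: 0 → 8 → 10

Answer: 10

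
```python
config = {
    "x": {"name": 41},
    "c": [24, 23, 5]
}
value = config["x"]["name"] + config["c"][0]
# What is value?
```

Trace:
`config = { ...` → config = {'x': {'name': 41}, 'c': [24, 23, 5]}
`value = config["x"]["name"] + config["c"][0]` → value = 65
So value = 65

Answer: 65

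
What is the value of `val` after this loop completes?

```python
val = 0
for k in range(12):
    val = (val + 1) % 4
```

Increment mod 4, 12 times = 0
`val` takes the values: 0 → 1 → 2 → 3 → 0 → 1 → 2 → 3 → 0 → 1 → 2 → 3 → 0

Answer: 0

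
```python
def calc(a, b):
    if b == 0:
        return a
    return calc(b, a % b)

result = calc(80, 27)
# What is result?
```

calc(80, 27) -> calc(27, 26) -> calc(26, 1) -> calc(1, 0) -> 1

Answer: 1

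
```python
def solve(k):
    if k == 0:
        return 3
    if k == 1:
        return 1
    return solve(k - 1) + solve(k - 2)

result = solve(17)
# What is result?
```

Build up from base cases: solve(0)=3, solve(1)=1, solve(2)=4, solve(3)=5, solve(4)=9, solve(5)=14, solve(6)=23, ..., solve(17)=4558

Answer: 4558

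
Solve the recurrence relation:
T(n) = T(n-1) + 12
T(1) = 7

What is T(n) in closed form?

Unrolling: T(n) = T(1) + 12·(n-1) = 7 + 12(n-1) = 12n - 5.

Answer: T(n) = 12n - 5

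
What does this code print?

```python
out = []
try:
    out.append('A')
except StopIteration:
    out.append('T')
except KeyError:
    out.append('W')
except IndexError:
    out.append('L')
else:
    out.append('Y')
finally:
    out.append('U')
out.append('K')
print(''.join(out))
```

Execution trace: 'A' (try body, no exception) → 'Y' (else) → 'U' (finally) → 'K' (after the try/except). Output: AYUK

Answer: AYUK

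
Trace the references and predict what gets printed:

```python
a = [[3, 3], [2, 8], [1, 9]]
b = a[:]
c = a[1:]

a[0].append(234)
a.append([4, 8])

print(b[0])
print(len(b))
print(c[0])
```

Key concept: slice with nested mutation.
Step by step:
`a = [[3, 3], [2, 8], [1, 9]]` → a = [[3, 3], [2, 8], [1, 9]]
`b = a[:]` → b = [[3, 3], [2, 8], [1, 9]]
`c = a[1:]` → c = [[2, 8], [1, 9]]
`a[0].append(234)` → a = [[3, 3, 234], [2, 8], [1, 9]]; b = [[3, 3, 234], [2, 8], [1, 9]]
`a.append([4, 8])` → a = [[3, 3, 234], [2, 8], [1, 9], [4, 8]]
`print(b[0])` → prints [3, 3, 234]
`print(len(b))` → prints 3
`print(c[0])` → prints [2, 8]

Answer:
[3, 3, 234]
3
[2, 8]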